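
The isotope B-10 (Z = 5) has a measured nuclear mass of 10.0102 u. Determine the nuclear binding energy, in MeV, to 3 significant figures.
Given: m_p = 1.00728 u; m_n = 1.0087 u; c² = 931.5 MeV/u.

With 5 protons and 5 neutrons (A = 10):
Mass of separated nucleons = 5(1.00728) + 5(1.0087) = 5.03640 + 5.0435 = 10.07990 u
Δm = 10.07990 − 10.0102 = 0.06970 u
Binding energy = Δm·c² = 0.06970 × 931.5 MeV/u = 64.9256 MeV

64.9 MeV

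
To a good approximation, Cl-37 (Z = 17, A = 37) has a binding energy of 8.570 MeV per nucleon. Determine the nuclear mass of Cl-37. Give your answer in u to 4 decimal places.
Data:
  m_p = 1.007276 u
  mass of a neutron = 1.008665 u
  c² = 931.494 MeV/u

36.9566 u

Total binding energy = 37 × 8.570 = 317.090 MeV
Mass defect = 317.090 MeV / (931.494 MeV/u) = 0.340410 u
Constituent mass = 17(1.007276) + 20(1.008665) = 37.296992 u
Nuclear mass = 37.296992 − 0.340410 = 36.956582 u ≈ 36.9566 u (to 4 decimal places)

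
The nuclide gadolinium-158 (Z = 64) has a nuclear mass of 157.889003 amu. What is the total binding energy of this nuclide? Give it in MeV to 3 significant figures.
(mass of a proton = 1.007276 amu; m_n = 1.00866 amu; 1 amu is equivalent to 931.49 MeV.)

The nucleus contains 64 protons and 158 − 64 = 94 neutrons.
Total constituent mass: 64 × 1.007276 + 94 × 1.00866 = 159.279704 amu
The mass defect is 159.279704 − 157.889003 = 1.390701 amu.
Converting to energy: 1.390701 amu × 931.49 MeV/amu = 1295.42 MeV

1300 MeV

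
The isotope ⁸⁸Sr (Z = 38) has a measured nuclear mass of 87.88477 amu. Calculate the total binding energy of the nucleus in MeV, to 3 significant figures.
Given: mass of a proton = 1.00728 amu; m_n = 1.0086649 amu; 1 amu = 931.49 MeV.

769 MeV

Mass of separated nucleons = 38(1.00728) + 50(1.0086649) = 38.27664 + 50.4332450 = 88.7098850 amu
The mass defect is 88.7098850 − 87.88477 = 0.8251150 amu.
E_B = 0.8251150 × 931.49 = 768.586 MeV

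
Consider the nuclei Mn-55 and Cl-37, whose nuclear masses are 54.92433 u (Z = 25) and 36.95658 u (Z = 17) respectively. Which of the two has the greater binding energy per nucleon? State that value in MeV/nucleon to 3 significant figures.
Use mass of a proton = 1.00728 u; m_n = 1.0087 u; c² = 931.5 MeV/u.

Mn-55: Σm = 25(1.00728) + 30(1.0087) = 55.44300 u; Δm = 0.51867 u; E_B = 483.14 MeV; E_B/A = 8.784 MeV
Cl-37: Σm = 17(1.00728) + 20(1.0087) = 37.29776 u; Δm = 0.34118 u; E_B = 317.81 MeV; E_B/A = 8.589 MeV
Mn-55 has the higher binding energy per nucleon, so it is the more tightly bound nucleus.

Mn-55; 8.78 MeV/nucleon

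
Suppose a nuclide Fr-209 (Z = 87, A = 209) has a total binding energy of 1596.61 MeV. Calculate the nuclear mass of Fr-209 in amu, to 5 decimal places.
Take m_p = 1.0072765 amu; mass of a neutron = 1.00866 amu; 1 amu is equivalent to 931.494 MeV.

208.97554 amu

Mass defect = 1596.61 MeV / (931.494 MeV/amu) = 1.7140314 amu
Constituent mass = 87(1.0072765) + 122(1.00866) = 210.6895755 amu
Nuclear mass = 210.6895755 − 1.7140314 = 208.9755441 amu ≈ 208.97554 amu (to 5 decimal places)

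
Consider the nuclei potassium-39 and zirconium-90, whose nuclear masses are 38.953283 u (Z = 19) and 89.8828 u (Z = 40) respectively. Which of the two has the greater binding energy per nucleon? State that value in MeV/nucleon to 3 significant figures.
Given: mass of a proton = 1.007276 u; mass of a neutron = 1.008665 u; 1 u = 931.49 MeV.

zirconium-90; 8.71 MeV/nucleon

potassium-39: Σm = 19(1.007276) + 20(1.008665) = 39.311544 u; Δm = 0.358261 u; E_B = 333.72 MeV; E_B/A = 8.557 MeV
zirconium-90: Σm = 40(1.007276) + 50(1.008665) = 90.724290 u; Δm = 0.841490 u; E_B = 783.84 MeV; E_B/A = 8.709 MeV
zirconium-90 has the higher binding energy per nucleon, so it is the more tightly bound nucleus.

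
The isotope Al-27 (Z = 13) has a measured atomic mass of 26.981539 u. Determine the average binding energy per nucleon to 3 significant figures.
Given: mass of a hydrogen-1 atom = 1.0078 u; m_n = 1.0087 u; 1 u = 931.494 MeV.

8.34 MeV/nucleon

The nucleus contains 13 protons and 27 − 13 = 14 neutrons.
Mass of separated nucleons = 13(1.0078) + 14(1.0087) = 13.1014 + 14.1218 = 27.2232 u
Δm = 27.2232 − 26.981539 = 0.241661 u
E_B = 0.241661 × 931.494 = 225.106 MeV
BE/A = 225.106 MeV / 27 = 8.337 MeV/nucleon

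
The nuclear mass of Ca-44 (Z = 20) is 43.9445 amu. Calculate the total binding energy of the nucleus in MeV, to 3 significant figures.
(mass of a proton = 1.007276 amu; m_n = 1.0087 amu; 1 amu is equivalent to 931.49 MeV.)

382 MeV

Total constituent mass: 20 × 1.007276 + 24 × 1.0087 = 44.354320 amu
Δm = 44.354320 − 43.9445 = 0.409820 amu
E_B = 0.409820 × 931.49 = 381.743 MeV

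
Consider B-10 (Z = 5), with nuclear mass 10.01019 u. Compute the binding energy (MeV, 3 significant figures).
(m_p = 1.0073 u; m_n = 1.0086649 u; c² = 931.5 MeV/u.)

Total constituent mass: 5 × 1.0073 + 5 × 1.0086649 = 10.0798245 u
Δm = 10.0798245 − 10.01019 = 0.0696345 u
E_B = 0.0696345 × 931.5 = 64.8645 MeV

64.9 MeV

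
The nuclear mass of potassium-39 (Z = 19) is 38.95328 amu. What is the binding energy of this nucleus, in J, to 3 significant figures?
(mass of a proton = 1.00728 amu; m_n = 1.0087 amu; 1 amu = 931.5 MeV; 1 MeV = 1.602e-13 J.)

Total constituent mass: 19 × 1.00728 + 20 × 1.0087 = 39.31232 amu
The mass defect is 39.31232 − 38.95328 = 0.35904 amu.
Binding energy = Δm·c² = 0.35904 × 931.5 MeV/amu = 334.446 MeV
In joules: 334.446 MeV × 1.602e-13 J/MeV = 5.3578e-11 J

5.36e-11 J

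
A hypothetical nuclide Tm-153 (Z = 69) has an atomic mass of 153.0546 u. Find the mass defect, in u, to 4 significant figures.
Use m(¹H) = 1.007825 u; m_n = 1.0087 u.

1.216 u

Σm = 69·m(¹H) + 84·m_n = 69.539925 + 84.7308 = 154.270725 u
Δm = 154.270725 − 153.0546 = 1.216125 u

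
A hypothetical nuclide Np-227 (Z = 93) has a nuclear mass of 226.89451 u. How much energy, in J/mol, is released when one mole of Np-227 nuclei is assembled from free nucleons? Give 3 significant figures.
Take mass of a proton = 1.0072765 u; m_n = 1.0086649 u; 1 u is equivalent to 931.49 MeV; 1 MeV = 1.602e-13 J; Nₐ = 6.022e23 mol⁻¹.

The nucleus contains 93 protons and 227 − 93 = 134 neutrons.
Mass of separated nucleons = 93(1.0072765) + 134(1.0086649) = 93.6767145 + 135.1610966 = 228.8378111 u
Mass defect Δm = 228.8378111 − 226.89451 = 1.9433011 u
Binding energy = Δm·c² = 1.9433011 × 931.49 MeV/u = 1810.17 MeV
Per nucleus in joules: 1810.17 MeV × 1.602e-13 J/MeV = 2.8999e-10 J
Per mole: 2.8999e-10 J × 6.022e23 mol⁻¹ = 1.7463e+14 J/mol

1.75e+14 J/mol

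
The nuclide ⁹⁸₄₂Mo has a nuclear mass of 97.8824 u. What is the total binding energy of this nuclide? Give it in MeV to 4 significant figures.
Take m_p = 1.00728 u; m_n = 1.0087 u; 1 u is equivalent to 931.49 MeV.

Z = 42, so N = A − Z = 98 − 42 = 56.
Σm = 42·m_p + 56·m_n = 42.30576 + 56.4872 = 98.79296 u
Δm = 98.79296 − 97.8824 = 0.91056 u
E_B = 0.91056 × 931.49 = 848.178 MeV

848.2 MeV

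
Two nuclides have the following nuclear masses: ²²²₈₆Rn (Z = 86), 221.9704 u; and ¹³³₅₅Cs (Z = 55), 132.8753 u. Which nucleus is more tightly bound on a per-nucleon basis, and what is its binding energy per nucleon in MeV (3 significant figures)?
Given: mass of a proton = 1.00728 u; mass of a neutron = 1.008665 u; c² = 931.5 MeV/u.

¹³³₅₅Cs; 8.41 MeV/nucleon

²²²₈₆Rn: Σm = 86(1.00728) + 136(1.008665) = 223.804520 u; Δm = 1.834120 u; E_B = 1708.5 MeV; E_B/A = 7.696 MeV
¹³³₅₅Cs: Σm = 55(1.00728) + 78(1.008665) = 134.076270 u; Δm = 1.200970 u; E_B = 1118.7 MeV; E_B/A = 8.411 MeV
¹³³₅₅Cs has the higher binding energy per nucleon, so it is the more tightly bound nucleus.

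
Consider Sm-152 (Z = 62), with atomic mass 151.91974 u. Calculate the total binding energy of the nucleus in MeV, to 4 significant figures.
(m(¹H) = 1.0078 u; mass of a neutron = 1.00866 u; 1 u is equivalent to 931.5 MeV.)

1251 MeV

Mass of separated nucleons = 62(1.0078) + 90(1.00866) = 62.4836 + 90.77940 = 153.26300 u
Mass defect Δm = 153.26300 − 151.91974 = 1.34326 u
E_B = 1.34326 × 931.5 = 1251.25 MeV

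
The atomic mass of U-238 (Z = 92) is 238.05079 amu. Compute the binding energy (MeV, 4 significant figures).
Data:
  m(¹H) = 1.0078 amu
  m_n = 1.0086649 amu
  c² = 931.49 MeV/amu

The nucleus contains 92 protons and 238 − 92 = 146 neutrons.
Total constituent mass: 92 × 1.0078 + 146 × 1.0086649 = 239.9826754 amu
The mass defect is 239.9826754 − 238.05079 = 1.9318854 amu.
E_B = 1.9318854 × 931.49 = 1799.53 MeV

1800 MeV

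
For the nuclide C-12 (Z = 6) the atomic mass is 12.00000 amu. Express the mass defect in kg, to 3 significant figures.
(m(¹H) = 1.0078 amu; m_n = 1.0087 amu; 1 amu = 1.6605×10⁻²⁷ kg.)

1.64e-28 kg

Z = 6, so N = A − Z = 12 − 6 = 6.
Σm = 6·m(¹H) + 6·m_n = 6.0468 + 6.0522 = 12.0990 amu
Mass defect Δm = 12.0990 − 12.00000 = 0.09900 amu
In SI units: 0.09900 amu × 1.6605×10⁻²⁷ kg/amu = 1.6439e-28 kg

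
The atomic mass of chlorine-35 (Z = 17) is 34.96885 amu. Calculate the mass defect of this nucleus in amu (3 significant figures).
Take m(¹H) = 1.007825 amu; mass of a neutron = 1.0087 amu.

0.321 amu

The nucleus contains 17 protons and 35 − 17 = 18 neutrons.
Total constituent mass: 17 × 1.007825 + 18 × 1.0087 = 35.289625 amu
Δm = 35.289625 − 34.96885 = 0.320775 amu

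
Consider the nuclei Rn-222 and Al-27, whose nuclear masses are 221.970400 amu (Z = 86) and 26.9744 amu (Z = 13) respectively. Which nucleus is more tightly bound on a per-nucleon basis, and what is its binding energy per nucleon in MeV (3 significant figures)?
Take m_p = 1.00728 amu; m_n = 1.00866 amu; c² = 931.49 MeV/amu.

Rn-222: Σm = 86(1.00728) + 136(1.00866) = 223.80384 amu; Δm = 1.833440 amu; E_B = 1707.8 MeV; E_B/A = 7.693 MeV
Al-27: Σm = 13(1.00728) + 14(1.00866) = 27.21588 amu; Δm = 0.24148 amu; E_B = 224.94 MeV; E_B/A = 8.331 MeV
Al-27 has the higher binding energy per nucleon, so it is the more tightly bound nucleus.

Al-27; 8.33 MeV/nucleon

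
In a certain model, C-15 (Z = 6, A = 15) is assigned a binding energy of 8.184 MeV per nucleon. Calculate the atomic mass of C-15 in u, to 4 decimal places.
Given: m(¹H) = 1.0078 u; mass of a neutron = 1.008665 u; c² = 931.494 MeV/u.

Total binding energy = 15 × 8.184 = 122.760 MeV
Mass defect = 122.760 MeV / (931.494 MeV/u) = 0.131788 u
Constituent mass = 6(1.0078) + 9(1.008665) = 15.124785 u
Atomic mass = 15.124785 − 0.131788 = 14.992997 u ≈ 14.9930 u (to 4 decimal places)

14.9930 u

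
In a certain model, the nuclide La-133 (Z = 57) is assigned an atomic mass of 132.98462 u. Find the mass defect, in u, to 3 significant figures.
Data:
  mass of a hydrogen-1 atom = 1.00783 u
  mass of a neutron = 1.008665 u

Σm = 57·m(¹H) + 76·m_n = 57.44631 + 76.658540 = 134.104850 u
Δm = 134.104850 − 132.98462 = 1.120230 u

1.12 u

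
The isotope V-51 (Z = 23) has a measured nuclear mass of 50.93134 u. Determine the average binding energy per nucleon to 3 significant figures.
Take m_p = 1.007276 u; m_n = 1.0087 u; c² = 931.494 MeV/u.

The nucleus contains 23 protons and 51 − 23 = 28 neutrons.
Mass of separated nucleons = 23(1.007276) + 28(1.0087) = 23.167348 + 28.2436 = 51.410948 u
Δm = 51.410948 − 50.93134 = 0.479608 u
E_B = 0.479608 × 931.494 = 446.752 MeV
Dividing by A = 51 gives 8.760 MeV per nucleon.

8.76 MeV/nucleon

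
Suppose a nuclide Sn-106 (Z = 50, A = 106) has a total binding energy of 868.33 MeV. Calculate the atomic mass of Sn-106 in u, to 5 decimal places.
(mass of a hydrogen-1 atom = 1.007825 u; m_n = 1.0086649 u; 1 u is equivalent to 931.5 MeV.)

Mass defect = 868.33 MeV / (931.5 MeV/u) = 0.9321846 u
Constituent mass = 50(1.007825) + 56(1.0086649) = 106.8764844 u
Atomic mass = 106.8764844 − 0.9321846 = 105.9442998 u ≈ 105.94430 u (to 5 decimal places)

105.94430 u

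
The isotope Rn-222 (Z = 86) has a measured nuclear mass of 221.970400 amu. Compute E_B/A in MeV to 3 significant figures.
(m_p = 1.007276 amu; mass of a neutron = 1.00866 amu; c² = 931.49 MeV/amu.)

Σm = 86·m_p + 136·m_n = 86.625736 + 137.17776 = 223.803496 amu
Mass defect Δm = 223.803496 − 221.970400 = 1.833096 amu
Binding energy = Δm·c² = 1.833096 × 931.49 MeV/amu = 1707.51 MeV
Dividing by A = 222 gives 7.691 MeV per nucleon.

7.69 MeV/nucleon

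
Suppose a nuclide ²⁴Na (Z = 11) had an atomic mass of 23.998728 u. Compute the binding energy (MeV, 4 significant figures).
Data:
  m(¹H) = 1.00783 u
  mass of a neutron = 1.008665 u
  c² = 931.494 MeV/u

186.3 MeV

Total constituent mass: 11 × 1.00783 + 13 × 1.008665 = 24.198775 u
The mass defect is 24.198775 − 23.998728 = 0.200047 u.
Binding energy = Δm·c² = 0.200047 × 931.494 MeV/u = 186.343 MeV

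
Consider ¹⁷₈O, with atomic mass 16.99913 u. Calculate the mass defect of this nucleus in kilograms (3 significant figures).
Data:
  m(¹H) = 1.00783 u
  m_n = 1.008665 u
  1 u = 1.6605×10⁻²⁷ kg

Z = 8, so N = A − Z = 17 − 8 = 9.
Mass of separated nucleons = 8(1.00783) + 9(1.008665) = 8.06264 + 9.077985 = 17.140625 u
Mass defect Δm = 17.140625 − 16.99913 = 0.141495 u
In SI units: 0.141495 u × 1.6605×10⁻²⁷ kg/u = 2.3495e-28 kg

2.35e-28 kg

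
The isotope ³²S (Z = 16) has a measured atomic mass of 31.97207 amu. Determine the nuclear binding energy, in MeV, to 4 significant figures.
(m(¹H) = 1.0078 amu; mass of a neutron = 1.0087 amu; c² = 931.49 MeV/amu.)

The nucleus contains 16 protons and 32 − 16 = 16 neutrons.
Mass of separated nucleons = 16(1.0078) + 16(1.0087) = 16.1248 + 16.1392 = 32.2640 amu
The mass defect is 32.2640 − 31.97207 = 0.29193 amu.
E_B = 0.29193 × 931.49 = 271.930 MeV

271.9 MeV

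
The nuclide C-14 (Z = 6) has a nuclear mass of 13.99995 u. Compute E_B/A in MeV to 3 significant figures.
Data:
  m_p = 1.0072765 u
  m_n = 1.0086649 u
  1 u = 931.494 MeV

Total constituent mass: 6 × 1.0072765 + 8 × 1.0086649 = 14.1129782 u
The mass defect is 14.1129782 − 13.99995 = 0.1130282 u.
E_B = 0.1130282 × 931.494 = 105.285 MeV
Dividing by A = 14 gives 7.520 MeV per nucleon.

7.52 MeV/nucleon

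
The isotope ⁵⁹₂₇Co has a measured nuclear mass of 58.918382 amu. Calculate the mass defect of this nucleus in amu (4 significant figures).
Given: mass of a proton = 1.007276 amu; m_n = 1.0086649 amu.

0.5553 amu

With 27 protons and 32 neutrons (A = 59):
Σm = 27·m_p + 32·m_n = 27.196452 + 32.2772768 = 59.4737288 amu
The mass defect is 59.4737288 − 58.918382 = 0.5553468 amu.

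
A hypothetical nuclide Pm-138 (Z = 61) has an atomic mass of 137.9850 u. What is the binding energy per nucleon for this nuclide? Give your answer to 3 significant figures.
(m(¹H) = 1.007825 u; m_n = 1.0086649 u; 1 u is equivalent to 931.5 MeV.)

The nucleus contains 61 protons and 138 − 61 = 77 neutrons.
Total constituent mass: 61 × 1.007825 + 77 × 1.0086649 = 139.1445223 u
The mass defect is 139.1445223 − 137.9850 = 1.1595223 u.
Binding energy = Δm·c² = 1.1595223 × 931.5 MeV/u = 1080.10 MeV
Per nucleon: 1080.10 / 138 = 7.827 MeV

7.83 MeV/nucleon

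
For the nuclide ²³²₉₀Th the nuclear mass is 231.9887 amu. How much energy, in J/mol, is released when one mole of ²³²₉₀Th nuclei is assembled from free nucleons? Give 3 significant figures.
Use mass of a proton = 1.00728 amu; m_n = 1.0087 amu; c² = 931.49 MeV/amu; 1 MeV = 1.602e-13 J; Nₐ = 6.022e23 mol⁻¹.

Z = 90, so N = A − Z = 232 − 90 = 142.
Total constituent mass: 90 × 1.00728 + 142 × 1.0087 = 233.89060 amu
Δm = 233.89060 − 231.9887 = 1.90190 amu
E_B = 1.90190 × 931.49 = 1771.60 MeV
Per nucleus in joules: 1771.60 MeV × 1.602e-13 J/MeV = 2.8381e-10 J
Per mole: 2.8381e-10 J × 6.022e23 mol⁻¹ = 1.7091e+14 J/mol

1.71e+14 J/mol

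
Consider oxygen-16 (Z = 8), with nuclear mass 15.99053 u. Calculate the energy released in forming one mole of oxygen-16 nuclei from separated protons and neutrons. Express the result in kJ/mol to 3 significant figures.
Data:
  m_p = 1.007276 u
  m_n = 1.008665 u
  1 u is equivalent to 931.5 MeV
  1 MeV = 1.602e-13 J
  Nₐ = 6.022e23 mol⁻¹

1.23e+10 kJ/mol

Mass of separated nucleons = 8(1.007276) + 8(1.008665) = 8.058208 + 8.069320 = 16.127528 u
The mass defect is 16.127528 − 15.99053 = 0.136998 u.
Converting to energy: 0.136998 u × 931.5 MeV/u = 127.614 MeV
Per nucleus in joules: 127.614 MeV × 1.602e-13 J/MeV = 2.0444e-11 J
Per mole: 2.0444e-11 J × 6.022e23 mol⁻¹ = 1.2311e+13 J/mol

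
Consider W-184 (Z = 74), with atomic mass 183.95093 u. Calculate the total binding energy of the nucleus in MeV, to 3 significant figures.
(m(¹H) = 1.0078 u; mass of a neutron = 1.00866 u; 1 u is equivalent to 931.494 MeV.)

1470 MeV

Total constituent mass: 74 × 1.0078 + 110 × 1.00866 = 185.52980 u
Mass defect Δm = 185.52980 − 183.95093 = 1.57887 u
Converting to energy: 1.57887 u × 931.494 MeV/u = 1470.71 MeV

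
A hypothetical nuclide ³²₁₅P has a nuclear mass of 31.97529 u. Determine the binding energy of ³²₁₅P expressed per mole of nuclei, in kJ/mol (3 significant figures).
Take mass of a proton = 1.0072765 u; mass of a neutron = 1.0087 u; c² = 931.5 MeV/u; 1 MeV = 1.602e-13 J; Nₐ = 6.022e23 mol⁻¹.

2.53e+10 kJ/mol

Z = 15, so N = A − Z = 32 − 15 = 17.
Total constituent mass: 15 × 1.0072765 + 17 × 1.0087 = 32.2570475 u
Mass defect Δm = 32.2570475 − 31.97529 = 0.2817575 u
Binding energy = Δm·c² = 0.2817575 × 931.5 MeV/u = 262.457 MeV
Per nucleus in joules: 262.457 MeV × 1.602e-13 J/MeV = 4.2046e-11 J
Per mole: 4.2046e-11 J × 6.022e23 mol⁻¹ = 2.5320e+13 J/mol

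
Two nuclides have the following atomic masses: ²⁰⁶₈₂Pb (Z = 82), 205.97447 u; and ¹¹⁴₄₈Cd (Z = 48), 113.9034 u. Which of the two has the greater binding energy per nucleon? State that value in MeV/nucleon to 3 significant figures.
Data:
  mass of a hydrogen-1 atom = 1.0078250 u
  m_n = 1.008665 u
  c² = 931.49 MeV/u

²⁰⁶₈₂Pb: Σm = 82(1.0078250) + 124(1.008665) = 207.7161100 u; Δm = 1.7416400 u; E_B = 1622.3 MeV; E_B/A = 7.875 MeV
¹¹⁴₄₈Cd: Σm = 48(1.0078250) + 66(1.008665) = 114.9474900 u; Δm = 1.0440900 u; E_B = 972.56 MeV; E_B/A = 8.531 MeV
¹¹⁴₄₈Cd has the higher binding energy per nucleon, so it is the more tightly bound nucleus.

¹¹⁴₄₈Cd; 8.53 MeV/nucleon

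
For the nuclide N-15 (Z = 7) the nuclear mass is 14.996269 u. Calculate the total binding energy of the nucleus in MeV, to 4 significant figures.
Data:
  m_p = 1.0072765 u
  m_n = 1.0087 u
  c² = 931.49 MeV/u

115.8 MeV

Total constituent mass: 7 × 1.0072765 + 8 × 1.0087 = 15.1205355 u
Δm = 15.1205355 − 14.996269 = 0.1242665 u
E_B = 0.1242665 × 931.49 = 115.753 MeV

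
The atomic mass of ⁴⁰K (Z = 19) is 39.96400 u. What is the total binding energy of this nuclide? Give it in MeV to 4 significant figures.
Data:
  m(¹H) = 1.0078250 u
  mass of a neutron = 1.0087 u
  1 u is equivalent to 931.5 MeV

342.2 MeV

With 19 protons and 21 neutrons (A = 40):
Σm = 19·m(¹H) + 21·m_n = 19.1486750 + 21.1827 = 40.3313750 u
The mass defect is 40.3313750 − 39.96400 = 0.3673750 u.
Binding energy = Δm·c² = 0.3673750 × 931.5 MeV/u = 342.210 MeV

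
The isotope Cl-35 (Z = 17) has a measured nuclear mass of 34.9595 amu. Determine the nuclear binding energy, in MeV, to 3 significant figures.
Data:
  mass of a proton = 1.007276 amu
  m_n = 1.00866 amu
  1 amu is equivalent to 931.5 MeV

298 MeV

The nucleus contains 17 protons and 35 − 17 = 18 neutrons.
Σm = 17·m_p + 18·m_n = 17.123692 + 18.15588 = 35.279572 amu
Mass defect Δm = 35.279572 − 34.9595 = 0.320072 amu
E_B = 0.320072 × 931.5 = 298.147 MeV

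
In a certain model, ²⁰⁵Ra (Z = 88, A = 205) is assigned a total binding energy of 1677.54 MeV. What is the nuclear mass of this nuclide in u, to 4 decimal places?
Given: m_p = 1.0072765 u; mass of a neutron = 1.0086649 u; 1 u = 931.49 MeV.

Mass defect = 1677.54 MeV / (931.49 MeV/u) = 1.800921 u
Constituent mass = 88(1.0072765) + 117(1.0086649) = 206.6541253 u
Nuclear mass = 206.6541253 − 1.800921 = 204.8532043 u ≈ 204.8532 u (to 4 decimal places)

204.8532 u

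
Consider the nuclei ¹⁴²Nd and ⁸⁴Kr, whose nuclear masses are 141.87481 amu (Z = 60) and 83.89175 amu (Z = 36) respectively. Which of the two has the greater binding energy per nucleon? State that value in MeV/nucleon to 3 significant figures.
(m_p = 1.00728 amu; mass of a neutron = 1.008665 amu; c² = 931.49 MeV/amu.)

¹⁴²Nd: Σm = 60(1.00728) + 82(1.008665) = 143.147330 amu; Δm = 1.272520 amu; E_B = 1185.3 MeV; E_B/A = 8.347 MeV
⁸⁴Kr: Σm = 36(1.00728) + 48(1.008665) = 84.678000 amu; Δm = 0.786250 amu; E_B = 732.38 MeV; E_B/A = 8.719 MeV
⁸⁴Kr has the higher binding energy per nucleon, so it is the more tightly bound nucleus.

⁸⁴Kr; 8.72 MeV/nucleon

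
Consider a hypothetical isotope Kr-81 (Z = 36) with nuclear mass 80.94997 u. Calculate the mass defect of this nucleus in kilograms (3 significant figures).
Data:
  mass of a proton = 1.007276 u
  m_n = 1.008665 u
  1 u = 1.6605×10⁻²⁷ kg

1.17e-27 kg

Mass of separated nucleons = 36(1.007276) + 45(1.008665) = 36.261936 + 45.389925 = 81.651861 u
The mass defect is 81.651861 − 80.94997 = 0.701891 u.
In SI units: 0.701891 u × 1.6605×10⁻²⁷ kg/u = 1.1655e-27 kg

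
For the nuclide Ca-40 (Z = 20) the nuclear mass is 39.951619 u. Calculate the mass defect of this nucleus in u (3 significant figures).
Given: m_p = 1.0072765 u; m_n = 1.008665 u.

0.367 u

Σm = 20·m_p + 20·m_n = 20.1455300 + 20.173300 = 40.3188300 u
The mass defect is 40.3188300 − 39.951619 = 0.3672110 u.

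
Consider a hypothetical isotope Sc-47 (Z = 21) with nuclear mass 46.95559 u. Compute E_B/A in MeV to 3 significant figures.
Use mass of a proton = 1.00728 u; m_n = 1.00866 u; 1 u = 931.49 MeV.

Z = 21, so N = A − Z = 47 − 21 = 26.
Total constituent mass: 21 × 1.00728 + 26 × 1.00866 = 47.37804 u
Mass defect Δm = 47.37804 − 46.95559 = 0.42245 u
E_B = 0.42245 × 931.49 = 393.508 MeV
Dividing by A = 47 gives 8.373 MeV per nucleon.

8.37 MeV/nucleon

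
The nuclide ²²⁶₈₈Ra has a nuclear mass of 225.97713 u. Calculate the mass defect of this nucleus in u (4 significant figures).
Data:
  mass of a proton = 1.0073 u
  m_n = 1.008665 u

1.861 u

Mass of separated nucleons = 88(1.0073) + 138(1.008665) = 88.6424 + 139.195770 = 227.838170 u
Δm = 227.838170 − 225.97713 = 1.861040 u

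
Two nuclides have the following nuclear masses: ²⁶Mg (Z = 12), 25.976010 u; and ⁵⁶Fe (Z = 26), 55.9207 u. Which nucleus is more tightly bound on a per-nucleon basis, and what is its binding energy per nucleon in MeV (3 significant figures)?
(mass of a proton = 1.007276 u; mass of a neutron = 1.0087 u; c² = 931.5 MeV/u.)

²⁶Mg: Σm = 12(1.007276) + 14(1.0087) = 26.209112 u; Δm = 0.233102 u; E_B = 217.13 MeV; E_B/A = 8.351 MeV
⁵⁶Fe: Σm = 26(1.007276) + 30(1.0087) = 56.450176 u; Δm = 0.529476 u; E_B = 493.21 MeV; E_B/A = 8.807 MeV
⁵⁶Fe has the higher binding energy per nucleon, so it is the more tightly bound nucleus.

⁵⁶Fe; 8.81 MeV/nucleon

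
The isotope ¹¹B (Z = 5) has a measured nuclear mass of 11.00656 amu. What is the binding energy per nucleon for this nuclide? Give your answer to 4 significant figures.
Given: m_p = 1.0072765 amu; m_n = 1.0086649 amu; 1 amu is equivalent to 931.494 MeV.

The nucleus contains 5 protons and 11 − 5 = 6 neutrons.
Total constituent mass: 5 × 1.0072765 + 6 × 1.0086649 = 11.0883719 amu
The mass defect is 11.0883719 − 11.00656 = 0.0818119 amu.
E_B = 0.0818119 × 931.494 = 76.2073 MeV
BE/A = 76.2073 MeV / 11 = 6.928 MeV/nucleon

6.928 MeV/nucleon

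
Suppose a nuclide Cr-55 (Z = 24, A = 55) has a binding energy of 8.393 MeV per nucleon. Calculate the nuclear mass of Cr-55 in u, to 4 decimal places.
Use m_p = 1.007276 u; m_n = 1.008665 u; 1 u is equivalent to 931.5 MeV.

Total binding energy = 55 × 8.393 = 461.615 MeV
Mass defect = 461.615 MeV / (931.5 MeV/u) = 0.495561 u
Constituent mass = 24(1.007276) + 31(1.008665) = 55.443239 u
Nuclear mass = 55.443239 − 0.495561 = 54.947678 u ≈ 54.9477 u (to 4 decimal places)

54.9477 u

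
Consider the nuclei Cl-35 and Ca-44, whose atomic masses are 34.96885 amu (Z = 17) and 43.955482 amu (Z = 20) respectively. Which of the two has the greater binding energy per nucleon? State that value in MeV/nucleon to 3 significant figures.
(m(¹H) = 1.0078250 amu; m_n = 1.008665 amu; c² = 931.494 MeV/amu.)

Cl-35: Σm = 17(1.0078250) + 18(1.008665) = 35.2889950 amu; Δm = 0.3201450 amu; E_B = 298.21 MeV; E_B/A = 8.520 MeV
Ca-44: Σm = 20(1.0078250) + 24(1.008665) = 44.3644600 amu; Δm = 0.4089780 amu; E_B = 380.96 MeV; E_B/A = 8.658 MeV
Ca-44 has the higher binding energy per nucleon, so it is the more tightly bound nucleus.

Ca-44; 8.66 MeV/nucleon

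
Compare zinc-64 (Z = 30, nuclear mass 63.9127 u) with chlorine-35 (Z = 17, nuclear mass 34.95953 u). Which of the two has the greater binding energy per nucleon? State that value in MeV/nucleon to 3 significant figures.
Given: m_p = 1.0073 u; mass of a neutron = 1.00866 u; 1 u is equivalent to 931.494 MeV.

zinc-64; 8.74 MeV/nucleon

zinc-64: Σm = 30(1.0073) + 34(1.00866) = 64.51344 u; Δm = 0.60074 u; E_B = 559.59 MeV; E_B/A = 8.744 MeV
chlorine-35: Σm = 17(1.0073) + 18(1.00866) = 35.27998 u; Δm = 0.32045 u; E_B = 298.497 MeV; E_B/A = 8.528 MeV
zinc-64 has the higher binding energy per nucleon, so it is the more tightly bound nucleus.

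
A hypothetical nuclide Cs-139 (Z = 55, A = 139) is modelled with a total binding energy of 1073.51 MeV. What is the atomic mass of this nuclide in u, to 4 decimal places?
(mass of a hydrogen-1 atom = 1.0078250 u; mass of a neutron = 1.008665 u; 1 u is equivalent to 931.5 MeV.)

139.0058 u

Mass defect = 1073.51 MeV / (931.5 MeV/u) = 1.152453 u
Constituent mass = 55(1.0078250) + 84(1.008665) = 140.1582350 u
Atomic mass = 140.1582350 − 1.152453 = 139.0057820 u ≈ 139.0058 u (to 4 decimal places)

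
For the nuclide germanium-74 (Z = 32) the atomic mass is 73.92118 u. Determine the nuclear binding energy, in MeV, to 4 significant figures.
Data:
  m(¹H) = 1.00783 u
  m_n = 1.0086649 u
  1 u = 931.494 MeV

645.8 MeV

Σm = 32·m(¹H) + 42·m_n = 32.25056 + 42.3639258 = 74.6144858 u
Mass defect Δm = 74.6144858 − 73.92118 = 0.6933058 u
E_B = 0.6933058 × 931.494 = 645.810 MeV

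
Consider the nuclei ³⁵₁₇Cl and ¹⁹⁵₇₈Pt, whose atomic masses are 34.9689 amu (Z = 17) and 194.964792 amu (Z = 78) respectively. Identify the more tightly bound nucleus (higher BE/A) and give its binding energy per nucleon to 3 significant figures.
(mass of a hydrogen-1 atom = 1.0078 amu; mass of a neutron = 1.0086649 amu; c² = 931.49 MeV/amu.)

³⁵₁₇Cl: Σm = 17(1.0078) + 18(1.0086649) = 35.2885682 amu; Δm = 0.3196682 amu; E_B = 297.77 MeV; E_B/A = 8.508 MeV
¹⁹⁵₇₈Pt: Σm = 78(1.0078) + 117(1.0086649) = 196.6221933 amu; Δm = 1.6574013 amu; E_B = 1543.9 MeV; E_B/A = 7.917 MeV
³⁵₁₇Cl has the higher binding energy per nucleon, so it is the more tightly bound nucleus.

³⁵₁₇Cl; 8.51 MeV/nucleon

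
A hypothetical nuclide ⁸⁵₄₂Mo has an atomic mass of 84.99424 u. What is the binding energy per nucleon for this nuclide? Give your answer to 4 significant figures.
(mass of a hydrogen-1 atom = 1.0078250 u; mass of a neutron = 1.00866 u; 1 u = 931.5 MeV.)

The nucleus contains 42 protons and 85 − 42 = 43 neutrons.
Mass of separated nucleons = 42(1.0078250) + 43(1.00866) = 42.3286500 + 43.37238 = 85.7010300 u
Mass defect Δm = 85.7010300 − 84.99424 = 0.7067900 u
Binding energy = Δm·c² = 0.7067900 × 931.5 MeV/u = 658.375 MeV
Per nucleon: 658.375 / 85 = 7.746 MeV

7.746 MeV/nucleon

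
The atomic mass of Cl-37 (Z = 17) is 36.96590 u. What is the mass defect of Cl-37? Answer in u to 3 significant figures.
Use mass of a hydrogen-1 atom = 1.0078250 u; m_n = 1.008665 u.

0.340 u

With 17 protons and 20 neutrons (A = 37):
Total constituent mass: 17 × 1.0078250 + 20 × 1.008665 = 37.3063250 u
The mass defect is 37.3063250 − 36.96590 = 0.3404250 u.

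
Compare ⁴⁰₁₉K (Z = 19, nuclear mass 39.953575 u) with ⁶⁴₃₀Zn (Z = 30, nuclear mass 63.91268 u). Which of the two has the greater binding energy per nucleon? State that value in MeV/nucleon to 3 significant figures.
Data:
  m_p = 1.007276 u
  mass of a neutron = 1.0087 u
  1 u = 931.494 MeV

⁴⁰₁₉K: Σm = 19(1.007276) + 21(1.0087) = 40.320944 u; Δm = 0.367369 u; E_B = 342.20 MeV; E_B/A = 8.555 MeV
⁶⁴₃₀Zn: Σm = 30(1.007276) + 34(1.0087) = 64.514080 u; Δm = 0.601400 u; E_B = 560.20 MeV; E_B/A = 8.753 MeV
⁶⁴₃₀Zn has the higher binding energy per nucleon, so it is the more tightly bound nucleus.

⁶⁴₃₀Zn; 8.75 MeV/nucleon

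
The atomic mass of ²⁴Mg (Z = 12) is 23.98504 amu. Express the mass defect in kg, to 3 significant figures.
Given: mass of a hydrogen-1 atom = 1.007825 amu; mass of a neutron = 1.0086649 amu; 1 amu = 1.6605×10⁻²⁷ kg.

3.53e-28 kg

Σm = 12·m(¹H) + 12·m_n = 12.093900 + 12.1039788 = 24.1978788 amu
Δm = 24.1978788 − 23.98504 = 0.2128388 amu
In SI units: 0.2128388 amu × 1.6605×10⁻²⁷ kg/amu = 3.5342e-28 kg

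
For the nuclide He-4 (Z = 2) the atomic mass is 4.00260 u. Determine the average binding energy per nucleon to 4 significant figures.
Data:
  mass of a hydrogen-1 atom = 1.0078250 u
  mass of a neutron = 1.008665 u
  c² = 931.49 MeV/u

7.075 MeV/nucleon

With 2 protons and 2 neutrons (A = 4):
Mass of separated nucleons = 2(1.0078250) + 2(1.008665) = 2.0156500 + 2.017330 = 4.0329800 u
Δm = 4.0329800 − 4.00260 = 0.0303800 u
E_B = 0.0303800 × 931.49 = 28.2987 MeV
Dividing by A = 4 gives 7.075 MeV per nucleon.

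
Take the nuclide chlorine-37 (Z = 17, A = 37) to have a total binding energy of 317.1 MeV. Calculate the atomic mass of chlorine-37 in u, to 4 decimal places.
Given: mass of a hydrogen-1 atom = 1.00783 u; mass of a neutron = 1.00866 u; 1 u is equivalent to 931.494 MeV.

Mass defect = 317.1 MeV / (931.494 MeV/u) = 0.340421 u
Constituent mass = 17(1.00783) + 20(1.00866) = 37.30631 u
Atomic mass = 37.30631 − 0.340421 = 36.965889 u ≈ 36.9659 u (to 4 decimal places)

36.9659 u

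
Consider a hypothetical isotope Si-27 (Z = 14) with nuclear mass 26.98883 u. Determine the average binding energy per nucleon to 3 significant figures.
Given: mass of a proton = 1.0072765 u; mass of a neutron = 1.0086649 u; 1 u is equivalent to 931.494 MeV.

7.79 MeV/nucleon

Total constituent mass: 14 × 1.0072765 + 13 × 1.0086649 = 27.2145147 u
The mass defect is 27.2145147 − 26.98883 = 0.2256847 u.
E_B = 0.2256847 × 931.494 = 210.224 MeV
BE/A = 210.224 MeV / 27 = 7.786 MeV/nucleon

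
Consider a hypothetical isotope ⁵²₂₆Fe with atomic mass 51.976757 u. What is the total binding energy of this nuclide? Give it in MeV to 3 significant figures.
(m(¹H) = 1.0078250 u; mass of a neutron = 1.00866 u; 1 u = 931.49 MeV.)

421 MeV

The nucleus contains 26 protons and 52 − 26 = 26 neutrons.
Mass of separated nucleons = 26(1.0078250) + 26(1.00866) = 26.2034500 + 26.22516 = 52.4286100 u
Δm = 52.4286100 − 51.976757 = 0.4518530 u
Converting to energy: 0.4518530 u × 931.49 MeV/u = 420.897 MeV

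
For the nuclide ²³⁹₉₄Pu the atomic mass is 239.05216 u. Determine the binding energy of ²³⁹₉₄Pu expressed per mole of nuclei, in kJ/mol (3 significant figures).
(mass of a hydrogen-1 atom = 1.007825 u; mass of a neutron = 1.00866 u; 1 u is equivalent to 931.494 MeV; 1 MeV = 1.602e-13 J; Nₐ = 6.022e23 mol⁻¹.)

1.74e+11 kJ/mol

The nucleus contains 94 protons and 239 − 94 = 145 neutrons.
Σm = 94·m(¹H) + 145·m_n = 94.735550 + 146.25570 = 240.991250 u
The mass defect is 240.991250 − 239.05216 = 1.939090 u.
Converting to energy: 1.939090 u × 931.494 MeV/u = 1806.25 MeV
Per nucleus in joules: 1806.25 MeV × 1.602e-13 J/MeV = 2.8936e-10 J
Per mole: 2.8936e-10 J × 6.022e23 mol⁻¹ = 1.7425e+14 J/mol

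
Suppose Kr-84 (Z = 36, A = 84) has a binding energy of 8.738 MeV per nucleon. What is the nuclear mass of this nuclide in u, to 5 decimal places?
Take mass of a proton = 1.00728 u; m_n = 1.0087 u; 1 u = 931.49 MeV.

83.89170 u

Total binding energy = 84 × 8.738 = 733.992 MeV
Mass defect = 733.992 MeV / (931.49 MeV/u) = 0.7879763 u
Constituent mass = 36(1.00728) + 48(1.0087) = 84.67968 u
Nuclear mass = 84.67968 − 0.7879763 = 83.8917037 u ≈ 83.89170 u (to 5 decimal places)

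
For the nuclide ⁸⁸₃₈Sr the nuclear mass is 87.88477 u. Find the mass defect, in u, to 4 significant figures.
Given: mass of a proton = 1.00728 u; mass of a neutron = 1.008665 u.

0.8251 u

Total constituent mass: 38 × 1.00728 + 50 × 1.008665 = 88.709890 u
The mass defect is 88.709890 − 87.88477 = 0.825120 u.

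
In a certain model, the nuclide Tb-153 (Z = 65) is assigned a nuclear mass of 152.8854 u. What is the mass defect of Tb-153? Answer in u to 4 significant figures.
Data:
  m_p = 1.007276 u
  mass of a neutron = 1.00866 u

1.350 u

With 65 protons and 88 neutrons (A = 153):
Total constituent mass: 65 × 1.007276 + 88 × 1.00866 = 154.235020 u
Mass defect Δm = 154.235020 − 152.8854 = 1.349620 u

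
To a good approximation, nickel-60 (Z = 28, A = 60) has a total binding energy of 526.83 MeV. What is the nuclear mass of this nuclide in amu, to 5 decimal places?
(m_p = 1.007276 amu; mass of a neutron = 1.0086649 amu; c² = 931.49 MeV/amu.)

59.91543 amu

Mass defect = 526.83 MeV / (931.49 MeV/amu) = 0.5655777 amu
Constituent mass = 28(1.007276) + 32(1.0086649) = 60.4810048 amu
Nuclear mass = 60.4810048 − 0.5655777 = 59.9154271 amu ≈ 59.91543 amu (to 5 decimal places)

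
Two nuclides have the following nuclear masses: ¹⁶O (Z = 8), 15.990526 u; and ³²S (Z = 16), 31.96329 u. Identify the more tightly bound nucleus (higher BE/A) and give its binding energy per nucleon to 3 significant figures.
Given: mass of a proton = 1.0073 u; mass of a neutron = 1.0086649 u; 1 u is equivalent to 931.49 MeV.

¹⁶O: Σm = 8(1.0073) + 8(1.0086649) = 16.1277192 u; Δm = 0.1371932 u; E_B = 127.79 MeV; E_B/A = 7.987 MeV
³²S: Σm = 16(1.0073) + 16(1.0086649) = 32.2554384 u; Δm = 0.2921484 u; E_B = 272.13 MeV; E_B/A = 8.504 MeV
³²S has the higher binding energy per nucleon, so it is the more tightly bound nucleus.

³²S; 8.50 MeV/nucleon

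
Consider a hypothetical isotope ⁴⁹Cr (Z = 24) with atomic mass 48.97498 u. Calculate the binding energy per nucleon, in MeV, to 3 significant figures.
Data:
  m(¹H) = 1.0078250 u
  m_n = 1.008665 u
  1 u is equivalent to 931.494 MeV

8.16 MeV/nucleon

The nucleus contains 24 protons and 49 − 24 = 25 neutrons.
Total constituent mass: 24 × 1.0078250 + 25 × 1.008665 = 49.4044250 u
Δm = 49.4044250 − 48.97498 = 0.4294450 u
Converting to energy: 0.4294450 u × 931.494 MeV/u = 400.025 MeV
BE/A = 400.025 MeV / 49 = 8.164 MeV/nucleon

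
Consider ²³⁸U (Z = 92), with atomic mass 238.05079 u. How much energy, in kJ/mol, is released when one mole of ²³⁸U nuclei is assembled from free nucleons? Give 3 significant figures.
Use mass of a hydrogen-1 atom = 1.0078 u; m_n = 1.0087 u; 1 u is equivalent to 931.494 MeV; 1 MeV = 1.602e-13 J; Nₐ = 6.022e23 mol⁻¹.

1.74e+11 kJ/mol

Σm = 92·m(¹H) + 146·m_n = 92.7176 + 147.2702 = 239.9878 u
The mass defect is 239.9878 − 238.05079 = 1.93701 u.
Binding energy = Δm·c² = 1.93701 × 931.494 MeV/u = 1804.31 MeV
Per nucleus in joules: 1804.31 MeV × 1.602e-13 J/MeV = 2.8905e-10 J
Per mole: 2.8905e-10 J × 6.022e23 mol⁻¹ = 1.7407e+14 J/mol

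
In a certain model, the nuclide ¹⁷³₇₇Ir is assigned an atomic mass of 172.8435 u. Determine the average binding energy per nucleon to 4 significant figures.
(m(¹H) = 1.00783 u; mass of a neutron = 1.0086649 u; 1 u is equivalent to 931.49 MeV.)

8.568 MeV/nucleon

With 77 protons and 96 neutrons (A = 173):
Total constituent mass: 77 × 1.00783 + 96 × 1.0086649 = 174.4347404 u
Δm = 174.4347404 − 172.8435 = 1.5912404 u
Binding energy = Δm·c² = 1.5912404 × 931.49 MeV/u = 1482.22 MeV
BE/A = 1482.22 MeV / 173 = 8.568 MeV/nucleon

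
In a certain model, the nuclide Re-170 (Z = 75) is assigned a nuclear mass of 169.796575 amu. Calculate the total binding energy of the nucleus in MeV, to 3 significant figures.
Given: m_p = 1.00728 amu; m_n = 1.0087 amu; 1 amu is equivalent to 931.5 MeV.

1470 MeV

Z = 75, so N = A − Z = 170 − 75 = 95.
Σm = 75·m_p + 95·m_n = 75.54600 + 95.8265 = 171.37250 amu
Mass defect Δm = 171.37250 − 169.796575 = 1.575925 amu
E_B = 1.575925 × 931.5 = 1467.97 MeV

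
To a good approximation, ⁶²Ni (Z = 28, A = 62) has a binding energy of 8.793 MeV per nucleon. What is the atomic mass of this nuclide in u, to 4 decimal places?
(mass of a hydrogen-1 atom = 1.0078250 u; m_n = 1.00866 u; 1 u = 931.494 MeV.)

Total binding energy = 62 × 8.793 = 545.166 MeV
Mass defect = 545.166 MeV / (931.494 MeV/u) = 0.585260 u
Constituent mass = 28(1.0078250) + 34(1.00866) = 62.5135400 u
Atomic mass = 62.5135400 − 0.585260 = 61.9282800 u ≈ 61.9283 u (to 4 decimal places)

61.9283 u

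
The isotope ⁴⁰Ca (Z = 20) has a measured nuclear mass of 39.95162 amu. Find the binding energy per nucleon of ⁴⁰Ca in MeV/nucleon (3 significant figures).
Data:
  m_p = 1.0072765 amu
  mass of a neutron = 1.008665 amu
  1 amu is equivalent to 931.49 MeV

Total constituent mass: 20 × 1.0072765 + 20 × 1.008665 = 40.3188300 amu
Δm = 40.3188300 − 39.95162 = 0.3672100 amu
E_B = 0.3672100 × 931.49 = 342.052 MeV
BE/A = 342.052 MeV / 40 = 8.551 MeV/nucleon

8.55 MeV/nucleon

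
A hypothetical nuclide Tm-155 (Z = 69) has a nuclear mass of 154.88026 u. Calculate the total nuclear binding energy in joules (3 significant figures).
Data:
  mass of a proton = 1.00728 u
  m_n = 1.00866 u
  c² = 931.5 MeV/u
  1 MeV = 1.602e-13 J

Mass of separated nucleons = 69(1.00728) + 86(1.00866) = 69.50232 + 86.74476 = 156.24708 u
Mass defect Δm = 156.24708 − 154.88026 = 1.36682 u
Converting to energy: 1.36682 u × 931.5 MeV/u = 1273.19 MeV
In joules: 1273.19 MeV × 1.602e-13 J/MeV = 2.0397e-10 J

2.04e-10 J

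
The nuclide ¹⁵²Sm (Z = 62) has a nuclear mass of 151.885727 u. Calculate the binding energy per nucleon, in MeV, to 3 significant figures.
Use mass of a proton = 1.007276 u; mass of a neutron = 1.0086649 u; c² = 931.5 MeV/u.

8.24 MeV/nucleon

The nucleus contains 62 protons and 152 − 62 = 90 neutrons.
Σm = 62·m_p + 90·m_n = 62.451112 + 90.7798410 = 153.2309530 u
Mass defect Δm = 153.2309530 − 151.885727 = 1.3452260 u
E_B = 1.3452260 × 931.5 = 1253.08 MeV
BE/A = 1253.08 MeV / 152 = 8.244 MeV/nucleon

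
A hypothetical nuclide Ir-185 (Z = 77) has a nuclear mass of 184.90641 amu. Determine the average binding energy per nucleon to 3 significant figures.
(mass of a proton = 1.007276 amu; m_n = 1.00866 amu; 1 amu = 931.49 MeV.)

Z = 77, so N = A − Z = 185 − 77 = 108.
Mass of separated nucleons = 77(1.007276) + 108(1.00866) = 77.560252 + 108.93528 = 186.495532 amu
Δm = 186.495532 − 184.90641 = 1.589122 amu
E_B = 1.589122 × 931.49 = 1480.25 MeV
Dividing by A = 185 gives 8.001 MeV per nucleon.

8.00 MeV/nucleon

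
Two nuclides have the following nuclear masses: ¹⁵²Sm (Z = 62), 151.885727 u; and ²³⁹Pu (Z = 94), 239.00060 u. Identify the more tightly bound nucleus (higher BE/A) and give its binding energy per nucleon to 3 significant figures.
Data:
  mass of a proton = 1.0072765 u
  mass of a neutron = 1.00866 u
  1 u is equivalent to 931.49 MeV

¹⁵²Sm; 8.24 MeV/nucleon

¹⁵²Sm: Σm = 62(1.0072765) + 90(1.00866) = 153.2305430 u; Δm = 1.3448160 u; E_B = 1252.7 MeV; E_B/A = 8.241 MeV
²³⁹Pu: Σm = 94(1.0072765) + 145(1.00866) = 240.9396910 u; Δm = 1.9390910 u; E_B = 1806.244 MeV; E_B/A = 7.558 MeV
¹⁵²Sm has the higher binding energy per nucleon, so it is the more tightly bound nucleus.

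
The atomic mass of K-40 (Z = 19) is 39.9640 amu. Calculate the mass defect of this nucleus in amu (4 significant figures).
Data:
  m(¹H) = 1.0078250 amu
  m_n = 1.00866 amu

Z = 19, so N = A − Z = 40 − 19 = 21.
Mass of separated nucleons = 19(1.0078250) + 21(1.00866) = 19.1486750 + 21.18186 = 40.3305350 amu
Δm = 40.3305350 − 39.9640 = 0.3665350 amu

0.3665 amu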